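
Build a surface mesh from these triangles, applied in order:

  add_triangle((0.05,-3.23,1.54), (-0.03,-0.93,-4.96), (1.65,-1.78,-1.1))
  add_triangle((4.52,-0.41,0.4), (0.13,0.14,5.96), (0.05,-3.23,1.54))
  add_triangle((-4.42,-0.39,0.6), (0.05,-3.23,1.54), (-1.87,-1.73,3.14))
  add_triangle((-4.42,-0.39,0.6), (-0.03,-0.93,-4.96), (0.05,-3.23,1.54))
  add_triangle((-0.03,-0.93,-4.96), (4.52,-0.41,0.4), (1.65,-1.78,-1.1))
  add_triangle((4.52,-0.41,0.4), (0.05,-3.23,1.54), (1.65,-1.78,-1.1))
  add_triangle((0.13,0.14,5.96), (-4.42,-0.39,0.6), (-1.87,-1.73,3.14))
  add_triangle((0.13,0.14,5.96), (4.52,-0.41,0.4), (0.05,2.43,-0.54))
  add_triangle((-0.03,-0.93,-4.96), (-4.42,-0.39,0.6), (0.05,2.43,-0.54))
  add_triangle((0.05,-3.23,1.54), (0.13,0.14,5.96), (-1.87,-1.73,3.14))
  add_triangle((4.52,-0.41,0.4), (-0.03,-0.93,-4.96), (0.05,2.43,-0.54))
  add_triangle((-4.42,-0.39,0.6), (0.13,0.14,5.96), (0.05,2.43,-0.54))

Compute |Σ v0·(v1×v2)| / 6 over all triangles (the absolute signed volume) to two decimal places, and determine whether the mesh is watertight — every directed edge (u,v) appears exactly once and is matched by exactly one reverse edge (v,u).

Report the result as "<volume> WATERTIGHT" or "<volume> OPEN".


Per-triangle v0·(v1×v2)/6:
  t1: +4.7660
  t2: +14.6295
  t3: +5.0935
  t4: +12.8845
  t5: +5.2130
  t6: +4.9136
  t7: +7.1648
  t8: +10.9719
  t9: +9.2343
  t10: +6.3186
  t11: +9.4744
  t12: +10.7316
Σ = +101.3959 → |volume| = 101.40

Directed edges: 36 total, each appears once with its reverse present → watertight.

101.40 WATERTIGHT


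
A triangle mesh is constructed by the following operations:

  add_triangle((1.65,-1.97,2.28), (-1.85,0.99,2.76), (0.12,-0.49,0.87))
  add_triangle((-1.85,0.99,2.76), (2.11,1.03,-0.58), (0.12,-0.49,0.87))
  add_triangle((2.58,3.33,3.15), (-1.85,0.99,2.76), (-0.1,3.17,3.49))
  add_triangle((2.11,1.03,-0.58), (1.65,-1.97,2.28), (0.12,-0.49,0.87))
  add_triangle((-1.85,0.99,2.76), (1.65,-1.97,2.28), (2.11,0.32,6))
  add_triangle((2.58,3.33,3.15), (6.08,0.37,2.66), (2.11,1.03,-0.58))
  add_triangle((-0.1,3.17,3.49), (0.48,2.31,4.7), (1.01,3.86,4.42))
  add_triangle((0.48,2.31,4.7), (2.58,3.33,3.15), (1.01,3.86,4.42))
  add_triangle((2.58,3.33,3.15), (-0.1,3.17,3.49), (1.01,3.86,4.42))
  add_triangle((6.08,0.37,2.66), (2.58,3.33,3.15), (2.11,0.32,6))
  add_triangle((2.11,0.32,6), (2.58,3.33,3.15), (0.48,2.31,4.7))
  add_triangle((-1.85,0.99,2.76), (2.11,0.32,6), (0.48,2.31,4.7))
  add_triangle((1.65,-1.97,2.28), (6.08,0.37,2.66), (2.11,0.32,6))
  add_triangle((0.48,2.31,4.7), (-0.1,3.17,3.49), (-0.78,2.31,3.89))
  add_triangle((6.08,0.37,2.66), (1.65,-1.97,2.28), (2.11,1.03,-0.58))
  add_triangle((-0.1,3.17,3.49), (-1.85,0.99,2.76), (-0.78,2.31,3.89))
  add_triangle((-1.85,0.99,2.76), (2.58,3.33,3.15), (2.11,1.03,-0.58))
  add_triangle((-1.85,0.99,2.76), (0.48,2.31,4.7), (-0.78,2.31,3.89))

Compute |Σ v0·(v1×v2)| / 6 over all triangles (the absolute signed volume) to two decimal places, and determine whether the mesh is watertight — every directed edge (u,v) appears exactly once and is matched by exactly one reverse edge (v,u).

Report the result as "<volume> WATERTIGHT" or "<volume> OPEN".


Per-triangle v0·(v1×v2)/6:
  t1: +0.2709
  t2: -1.0355
  t3: -1.8732
  t4: -0.3540
  t5: +5.1847
  t6: +6.6796
  t7: +1.2399
  t8: +2.2057
  t9: +0.5503
  t10: +15.9313
  t11: +6.7404
  t12: +4.8201
  t13: +10.9539
  t14: +1.1992
  t15: +1.7301
  t16: +0.6702
  t17: +0.9298
  t18: +1.0028
Σ = +56.8462 → |volume| = 56.85

Directed edges: 54 total, each appears once with its reverse present → watertight.

56.85 WATERTIGHT


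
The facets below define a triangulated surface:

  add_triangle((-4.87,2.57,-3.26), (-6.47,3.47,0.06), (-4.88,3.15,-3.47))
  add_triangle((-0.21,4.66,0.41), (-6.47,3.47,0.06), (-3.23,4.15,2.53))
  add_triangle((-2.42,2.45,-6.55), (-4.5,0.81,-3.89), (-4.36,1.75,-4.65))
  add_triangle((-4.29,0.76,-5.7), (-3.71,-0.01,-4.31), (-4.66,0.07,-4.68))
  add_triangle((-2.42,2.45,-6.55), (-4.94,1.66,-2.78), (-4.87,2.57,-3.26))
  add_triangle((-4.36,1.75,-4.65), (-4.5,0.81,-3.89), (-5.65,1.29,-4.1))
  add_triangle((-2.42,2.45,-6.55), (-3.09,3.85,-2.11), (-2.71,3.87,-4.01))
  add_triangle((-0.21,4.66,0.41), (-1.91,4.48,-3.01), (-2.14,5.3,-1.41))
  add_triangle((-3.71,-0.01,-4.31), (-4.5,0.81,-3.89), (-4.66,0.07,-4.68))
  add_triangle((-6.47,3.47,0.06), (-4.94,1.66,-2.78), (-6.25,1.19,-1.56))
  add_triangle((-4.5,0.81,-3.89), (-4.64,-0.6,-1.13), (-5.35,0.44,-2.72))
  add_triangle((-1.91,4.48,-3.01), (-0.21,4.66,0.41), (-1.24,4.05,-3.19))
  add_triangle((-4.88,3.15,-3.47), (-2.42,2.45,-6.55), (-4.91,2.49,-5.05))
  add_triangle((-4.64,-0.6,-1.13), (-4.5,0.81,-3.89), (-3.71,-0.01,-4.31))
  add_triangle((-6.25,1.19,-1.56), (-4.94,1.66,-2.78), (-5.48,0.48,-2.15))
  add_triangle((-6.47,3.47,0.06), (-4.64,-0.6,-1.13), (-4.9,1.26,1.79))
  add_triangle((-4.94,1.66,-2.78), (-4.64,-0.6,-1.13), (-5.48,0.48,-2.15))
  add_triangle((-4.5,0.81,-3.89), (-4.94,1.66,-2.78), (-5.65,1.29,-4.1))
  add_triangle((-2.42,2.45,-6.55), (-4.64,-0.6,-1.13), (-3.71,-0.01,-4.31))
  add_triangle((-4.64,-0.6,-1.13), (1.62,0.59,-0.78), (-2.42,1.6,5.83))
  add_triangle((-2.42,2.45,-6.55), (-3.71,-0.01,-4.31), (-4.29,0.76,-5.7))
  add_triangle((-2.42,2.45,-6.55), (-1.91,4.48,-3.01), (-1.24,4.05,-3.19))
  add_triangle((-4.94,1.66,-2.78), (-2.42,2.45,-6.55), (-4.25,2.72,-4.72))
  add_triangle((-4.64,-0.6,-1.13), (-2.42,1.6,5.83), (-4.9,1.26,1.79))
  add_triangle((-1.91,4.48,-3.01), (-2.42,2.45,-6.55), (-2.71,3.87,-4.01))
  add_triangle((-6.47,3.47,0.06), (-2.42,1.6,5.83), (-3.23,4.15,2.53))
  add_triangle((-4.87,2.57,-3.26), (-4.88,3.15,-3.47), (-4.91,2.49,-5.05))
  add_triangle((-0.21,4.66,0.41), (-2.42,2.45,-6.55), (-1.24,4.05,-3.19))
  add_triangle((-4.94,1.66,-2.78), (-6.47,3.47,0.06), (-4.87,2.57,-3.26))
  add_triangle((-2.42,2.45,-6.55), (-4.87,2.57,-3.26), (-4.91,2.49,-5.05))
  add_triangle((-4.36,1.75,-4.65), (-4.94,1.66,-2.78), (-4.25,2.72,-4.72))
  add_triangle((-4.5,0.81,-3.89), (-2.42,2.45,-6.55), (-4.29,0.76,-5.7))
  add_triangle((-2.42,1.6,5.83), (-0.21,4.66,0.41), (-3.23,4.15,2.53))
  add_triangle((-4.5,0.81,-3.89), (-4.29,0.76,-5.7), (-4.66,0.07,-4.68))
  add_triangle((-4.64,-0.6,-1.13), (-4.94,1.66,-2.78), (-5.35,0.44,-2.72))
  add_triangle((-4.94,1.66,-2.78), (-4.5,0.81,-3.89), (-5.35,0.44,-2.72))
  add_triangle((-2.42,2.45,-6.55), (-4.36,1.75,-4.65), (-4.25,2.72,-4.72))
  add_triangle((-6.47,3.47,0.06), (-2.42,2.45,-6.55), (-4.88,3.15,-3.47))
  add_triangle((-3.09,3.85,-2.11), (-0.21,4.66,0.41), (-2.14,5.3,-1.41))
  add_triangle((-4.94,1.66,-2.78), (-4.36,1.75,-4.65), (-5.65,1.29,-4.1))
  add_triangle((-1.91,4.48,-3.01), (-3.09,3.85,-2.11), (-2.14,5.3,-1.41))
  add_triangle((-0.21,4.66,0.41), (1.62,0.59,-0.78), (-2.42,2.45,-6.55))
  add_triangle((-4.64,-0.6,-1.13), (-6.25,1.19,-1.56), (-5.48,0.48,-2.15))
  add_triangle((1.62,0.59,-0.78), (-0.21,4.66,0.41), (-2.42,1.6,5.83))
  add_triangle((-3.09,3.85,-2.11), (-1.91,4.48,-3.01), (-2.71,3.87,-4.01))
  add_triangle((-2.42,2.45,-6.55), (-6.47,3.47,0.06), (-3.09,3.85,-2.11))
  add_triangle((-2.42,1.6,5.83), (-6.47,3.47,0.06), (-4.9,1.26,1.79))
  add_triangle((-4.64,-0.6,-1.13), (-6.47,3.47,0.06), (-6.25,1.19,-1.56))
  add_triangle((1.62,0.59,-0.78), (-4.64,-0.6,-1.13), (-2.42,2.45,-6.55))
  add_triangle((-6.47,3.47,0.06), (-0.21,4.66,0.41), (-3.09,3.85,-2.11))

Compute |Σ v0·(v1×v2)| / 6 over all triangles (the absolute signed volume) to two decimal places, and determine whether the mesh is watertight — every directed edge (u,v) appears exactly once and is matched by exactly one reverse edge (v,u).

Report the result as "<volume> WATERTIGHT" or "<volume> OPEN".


Per-triangle v0·(v1×v2)/6:
  t1: +2.0575
  t2: +11.1954
  t3: +1.8961
  t4: +0.3866
  t5: +3.2877
  t6: +0.7480
  t7: +1.8732
  t8: +2.5373
  t9: -0.3047
  t10: +4.8617
  t11: +0.9202
  t12: +1.9088
  t13: +3.7940
  t14: +2.6517
  t15: +1.4940
  t16: +7.5406
  t17: -0.0001
  t18: -0.1481
  t19: -5.1132
  t20: -3.6265
  t21: +0.6958
  t22: +2.2636
  t23: -2.3806
  t24: +4.9872
  t25: +2.4336
  t26: +14.3263
  t27: +0.8392
  t28: -0.8047
  t29: +3.3988
  t30: -2.0832
  t31: +1.7900
  t32: +3.0496
  t33: +9.4981
  t34: +1.1424
  t35: +1.1390
  t36: +1.6857
  t37: +2.7237
  t38: +0.5914
  t39: +0.6344
  t40: +1.3164
  t41: +2.3691
  t42: +10.1444
  t43: +1.2252
  t44: +5.7587
  t45: +1.9022
  t46: +12.8838
  t47: +9.1352
  t48: +2.6538
  t49: +0.7556
  t50: +11.4519
Σ = +143.4868 → |volume| = 143.49

Directed edges: 150 total, each appears once with its reverse present → watertight.

143.49 WATERTIGHT


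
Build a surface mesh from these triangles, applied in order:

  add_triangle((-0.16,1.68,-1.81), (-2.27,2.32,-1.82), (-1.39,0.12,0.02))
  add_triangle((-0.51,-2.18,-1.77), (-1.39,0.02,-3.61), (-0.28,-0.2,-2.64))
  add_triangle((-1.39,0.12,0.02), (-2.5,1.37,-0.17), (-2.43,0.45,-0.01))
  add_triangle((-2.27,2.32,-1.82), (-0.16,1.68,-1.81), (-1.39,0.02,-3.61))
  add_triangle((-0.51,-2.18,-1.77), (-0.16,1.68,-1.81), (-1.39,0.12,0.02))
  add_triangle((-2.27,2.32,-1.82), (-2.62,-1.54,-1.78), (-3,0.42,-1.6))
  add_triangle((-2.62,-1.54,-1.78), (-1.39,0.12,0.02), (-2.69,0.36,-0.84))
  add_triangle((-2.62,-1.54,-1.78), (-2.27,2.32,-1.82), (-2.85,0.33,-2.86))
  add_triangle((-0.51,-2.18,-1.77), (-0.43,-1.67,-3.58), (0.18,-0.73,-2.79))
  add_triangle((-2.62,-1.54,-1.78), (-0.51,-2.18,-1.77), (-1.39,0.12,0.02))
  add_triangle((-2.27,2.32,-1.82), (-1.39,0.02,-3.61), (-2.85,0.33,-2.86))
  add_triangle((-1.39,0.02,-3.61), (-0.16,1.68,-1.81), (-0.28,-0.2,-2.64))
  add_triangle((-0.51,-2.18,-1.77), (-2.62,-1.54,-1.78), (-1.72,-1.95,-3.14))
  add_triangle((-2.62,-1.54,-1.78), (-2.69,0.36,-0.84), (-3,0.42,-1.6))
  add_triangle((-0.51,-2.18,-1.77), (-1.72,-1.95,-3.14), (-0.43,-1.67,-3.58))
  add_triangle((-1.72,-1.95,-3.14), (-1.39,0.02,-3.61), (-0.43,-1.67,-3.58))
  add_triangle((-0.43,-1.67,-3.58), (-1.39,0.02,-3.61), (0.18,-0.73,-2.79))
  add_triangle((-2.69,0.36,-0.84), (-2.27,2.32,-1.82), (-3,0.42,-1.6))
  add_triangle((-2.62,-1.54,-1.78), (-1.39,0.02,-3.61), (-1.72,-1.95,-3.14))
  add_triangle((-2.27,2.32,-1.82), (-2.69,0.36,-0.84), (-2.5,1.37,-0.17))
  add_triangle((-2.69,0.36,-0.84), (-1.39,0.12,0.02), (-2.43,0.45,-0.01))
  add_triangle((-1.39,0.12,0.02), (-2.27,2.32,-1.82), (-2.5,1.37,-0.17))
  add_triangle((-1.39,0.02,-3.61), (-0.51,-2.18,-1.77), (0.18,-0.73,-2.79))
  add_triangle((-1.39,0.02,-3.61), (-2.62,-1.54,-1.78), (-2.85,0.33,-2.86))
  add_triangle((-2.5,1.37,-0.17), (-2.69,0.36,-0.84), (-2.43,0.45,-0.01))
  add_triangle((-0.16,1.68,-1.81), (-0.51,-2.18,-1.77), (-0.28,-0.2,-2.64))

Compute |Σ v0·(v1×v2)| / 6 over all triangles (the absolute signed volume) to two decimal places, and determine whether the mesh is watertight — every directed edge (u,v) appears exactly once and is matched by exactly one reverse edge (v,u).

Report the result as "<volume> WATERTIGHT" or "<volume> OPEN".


Per-triangle v0·(v1×v2)/6:
  t1: -0.1766
  t2: +0.9482
  t3: +0.0006
  t4: +2.3229
  t5: -1.6198
  t6: +0.9640
  t7: +0.4133
  t8: +1.2308
  t9: +0.3148
  t10: +0.2093
  t11: +2.1338
  t12: +0.8094
  t13: +1.0349
  t14: +0.5701
  t15: +0.9990
  t16: +1.6422
  t17: +0.8498
  t18: +0.5903
  t19: +1.8136
  t20: +1.0678
  t21: +0.0476
  t22: -0.3940
  t23: -1.5756
  t24: +1.9964
  t25: +0.3134
  t26: -0.2289
Σ = +16.2775 → |volume| = 16.28

Directed edges: 78 total, each appears once with its reverse present → watertight.

16.28 WATERTIGHT


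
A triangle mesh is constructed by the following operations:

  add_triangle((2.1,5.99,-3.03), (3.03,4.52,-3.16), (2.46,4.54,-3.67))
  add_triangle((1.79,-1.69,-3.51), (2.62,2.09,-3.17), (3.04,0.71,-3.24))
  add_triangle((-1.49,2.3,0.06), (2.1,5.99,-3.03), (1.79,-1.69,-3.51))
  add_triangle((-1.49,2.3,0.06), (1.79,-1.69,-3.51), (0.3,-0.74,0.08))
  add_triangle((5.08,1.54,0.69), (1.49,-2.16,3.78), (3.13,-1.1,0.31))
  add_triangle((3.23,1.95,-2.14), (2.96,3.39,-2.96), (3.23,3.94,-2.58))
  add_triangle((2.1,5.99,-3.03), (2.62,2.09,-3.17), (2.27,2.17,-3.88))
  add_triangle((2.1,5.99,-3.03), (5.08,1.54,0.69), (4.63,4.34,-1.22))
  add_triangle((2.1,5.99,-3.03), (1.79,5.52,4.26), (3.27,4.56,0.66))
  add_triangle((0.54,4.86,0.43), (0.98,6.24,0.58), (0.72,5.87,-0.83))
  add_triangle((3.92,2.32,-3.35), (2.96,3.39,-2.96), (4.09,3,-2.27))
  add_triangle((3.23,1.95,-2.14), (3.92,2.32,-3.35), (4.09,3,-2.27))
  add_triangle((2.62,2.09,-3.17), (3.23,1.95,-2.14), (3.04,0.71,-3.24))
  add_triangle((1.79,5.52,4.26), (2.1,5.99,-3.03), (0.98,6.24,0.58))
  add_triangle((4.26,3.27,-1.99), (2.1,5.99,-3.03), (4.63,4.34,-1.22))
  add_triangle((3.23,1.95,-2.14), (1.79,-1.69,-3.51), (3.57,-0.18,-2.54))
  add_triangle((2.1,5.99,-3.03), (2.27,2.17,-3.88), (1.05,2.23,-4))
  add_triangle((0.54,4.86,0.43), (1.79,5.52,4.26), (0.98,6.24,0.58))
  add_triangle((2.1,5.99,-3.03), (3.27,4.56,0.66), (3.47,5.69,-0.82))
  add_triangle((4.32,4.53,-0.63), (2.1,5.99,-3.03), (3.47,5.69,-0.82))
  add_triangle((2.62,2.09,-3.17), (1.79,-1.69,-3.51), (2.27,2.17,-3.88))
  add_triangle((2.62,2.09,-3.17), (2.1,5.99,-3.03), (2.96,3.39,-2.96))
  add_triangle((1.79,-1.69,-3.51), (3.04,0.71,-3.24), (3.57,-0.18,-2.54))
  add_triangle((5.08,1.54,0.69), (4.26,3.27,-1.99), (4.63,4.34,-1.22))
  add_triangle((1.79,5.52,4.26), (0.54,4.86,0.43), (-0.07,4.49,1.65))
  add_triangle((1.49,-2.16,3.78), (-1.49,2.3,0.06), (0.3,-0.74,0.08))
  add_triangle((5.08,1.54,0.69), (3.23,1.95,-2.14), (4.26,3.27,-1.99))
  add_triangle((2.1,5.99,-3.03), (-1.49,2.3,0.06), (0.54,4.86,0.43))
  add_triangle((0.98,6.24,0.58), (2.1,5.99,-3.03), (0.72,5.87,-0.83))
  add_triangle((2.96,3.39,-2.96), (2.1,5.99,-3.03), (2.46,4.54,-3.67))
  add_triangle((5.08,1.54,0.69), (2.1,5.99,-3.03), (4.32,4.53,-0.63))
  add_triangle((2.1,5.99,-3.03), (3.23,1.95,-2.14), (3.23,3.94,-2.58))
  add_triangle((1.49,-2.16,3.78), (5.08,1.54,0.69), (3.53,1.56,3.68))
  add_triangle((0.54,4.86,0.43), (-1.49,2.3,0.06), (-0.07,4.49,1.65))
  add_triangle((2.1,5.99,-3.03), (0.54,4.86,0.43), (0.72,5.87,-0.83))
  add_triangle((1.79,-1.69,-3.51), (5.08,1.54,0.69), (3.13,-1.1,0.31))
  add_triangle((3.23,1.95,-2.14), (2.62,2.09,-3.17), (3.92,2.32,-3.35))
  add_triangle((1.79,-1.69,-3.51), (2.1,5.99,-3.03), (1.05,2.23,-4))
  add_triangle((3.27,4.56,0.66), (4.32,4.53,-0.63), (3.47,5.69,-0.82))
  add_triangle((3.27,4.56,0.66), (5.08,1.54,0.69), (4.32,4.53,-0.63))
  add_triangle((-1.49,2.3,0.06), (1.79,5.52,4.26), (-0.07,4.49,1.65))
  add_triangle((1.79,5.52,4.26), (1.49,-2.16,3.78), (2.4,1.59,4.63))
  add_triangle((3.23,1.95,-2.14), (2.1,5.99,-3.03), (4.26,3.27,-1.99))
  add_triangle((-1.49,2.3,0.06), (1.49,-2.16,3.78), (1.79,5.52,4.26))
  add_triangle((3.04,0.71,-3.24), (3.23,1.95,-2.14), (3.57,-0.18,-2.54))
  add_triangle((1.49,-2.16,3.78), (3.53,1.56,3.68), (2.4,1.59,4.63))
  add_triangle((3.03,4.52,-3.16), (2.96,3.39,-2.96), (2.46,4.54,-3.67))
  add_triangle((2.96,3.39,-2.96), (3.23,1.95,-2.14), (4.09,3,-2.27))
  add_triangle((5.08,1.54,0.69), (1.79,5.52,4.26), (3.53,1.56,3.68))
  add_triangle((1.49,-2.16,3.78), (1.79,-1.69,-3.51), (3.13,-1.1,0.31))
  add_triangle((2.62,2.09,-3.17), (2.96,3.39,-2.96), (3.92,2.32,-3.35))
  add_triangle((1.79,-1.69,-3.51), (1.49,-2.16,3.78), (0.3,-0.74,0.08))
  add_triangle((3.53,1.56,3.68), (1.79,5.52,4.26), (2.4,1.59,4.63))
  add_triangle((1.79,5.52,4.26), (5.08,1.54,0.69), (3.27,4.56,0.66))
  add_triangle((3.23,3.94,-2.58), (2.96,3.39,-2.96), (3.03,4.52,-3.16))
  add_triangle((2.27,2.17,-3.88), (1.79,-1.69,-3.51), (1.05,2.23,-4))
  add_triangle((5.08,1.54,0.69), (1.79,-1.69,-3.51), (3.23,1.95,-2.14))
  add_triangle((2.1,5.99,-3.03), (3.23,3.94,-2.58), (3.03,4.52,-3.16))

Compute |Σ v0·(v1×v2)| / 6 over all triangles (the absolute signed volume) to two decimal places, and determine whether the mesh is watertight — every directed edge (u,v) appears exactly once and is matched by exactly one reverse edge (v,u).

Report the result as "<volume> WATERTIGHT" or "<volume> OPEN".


158.58 WATERTIGHT

Per-triangle v0·(v1×v2)/6:
  t1: +1.2245
  t2: +1.6033
  t3: +7.0966
  t4: +0.2119
  t5: +6.4607
  t6: +0.6904
  t7: +2.0589
  t8: +0.1379
  t9: +12.1972
  t10: +0.3149
  t11: +1.4743
  t12: +0.2041
  t13: +1.2042
  t14: +7.9607
  t15: +4.0742
  t16: -2.6611
  t17: +3.5823
  t18: +0.8492
  t19: +0.9347
  t20: +3.1666
  t21: +1.7540
  t22: +1.3905
  t23: +2.1740
  t24: +3.2888
  t25: +2.9319
  t26: +0.2673
  t27: +2.2086
  t28: +5.2002
  t29: +2.4116
  t30: -1.3496
  t31: +3.5243
  t32: -0.6369
  t33: +8.5610
  t34: +1.8374
  t35: -1.3724
  t36: +6.2929
  t37: -0.2419
  t38: -5.6623
  t39: +1.9348
  t40: +4.2650
  t41: +1.3259
  t42: +2.5855
  t43: +2.7320
  t44: +7.7481
  t45: +1.4353
  t46: +4.2222
  t47: +0.5162
  t48: -0.6649
  t49: +11.8215
  t50: +5.1580
  t51: +0.8447
  t52: +0.7631
  t53: +5.1750
  t54: +11.2274
  t55: +0.3521
  t56: +3.0467
  t57: +7.9595
  t58: +0.7653
Σ = +158.5776 → |volume| = 158.58

Directed edges: 174 total, each appears once with its reverse present → watertight.


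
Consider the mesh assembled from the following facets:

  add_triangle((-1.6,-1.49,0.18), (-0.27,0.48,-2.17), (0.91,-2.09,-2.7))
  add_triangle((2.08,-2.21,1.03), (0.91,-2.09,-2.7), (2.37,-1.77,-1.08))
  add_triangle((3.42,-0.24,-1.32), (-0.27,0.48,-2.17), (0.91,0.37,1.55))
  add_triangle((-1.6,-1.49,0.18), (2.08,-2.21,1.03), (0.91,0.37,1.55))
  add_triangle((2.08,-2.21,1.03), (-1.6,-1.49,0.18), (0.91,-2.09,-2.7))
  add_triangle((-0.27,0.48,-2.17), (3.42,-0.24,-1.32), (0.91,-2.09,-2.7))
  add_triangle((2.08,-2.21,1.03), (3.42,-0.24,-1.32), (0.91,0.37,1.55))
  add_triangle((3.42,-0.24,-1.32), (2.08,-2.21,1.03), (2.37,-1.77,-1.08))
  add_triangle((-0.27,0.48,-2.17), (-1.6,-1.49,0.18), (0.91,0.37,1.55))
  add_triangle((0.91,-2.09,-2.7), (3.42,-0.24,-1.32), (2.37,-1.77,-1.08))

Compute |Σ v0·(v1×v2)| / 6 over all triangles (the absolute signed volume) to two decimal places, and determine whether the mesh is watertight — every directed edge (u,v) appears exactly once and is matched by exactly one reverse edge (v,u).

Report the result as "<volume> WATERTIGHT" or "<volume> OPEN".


Per-triangle v0·(v1×v2)/6:
  t1: +2.2303
  t2: +1.6946
  t3: +1.0621
  t4: +1.6664
  t5: +3.8627
  t6: +3.2437
  t7: +2.6900
  t8: +1.8698
  t9: +0.0422
  t10: +1.9562
Σ = +20.3179 → |volume| = 20.32

Directed edges: 30 total, each appears once with its reverse present → watertight.

20.32 WATERTIGHT


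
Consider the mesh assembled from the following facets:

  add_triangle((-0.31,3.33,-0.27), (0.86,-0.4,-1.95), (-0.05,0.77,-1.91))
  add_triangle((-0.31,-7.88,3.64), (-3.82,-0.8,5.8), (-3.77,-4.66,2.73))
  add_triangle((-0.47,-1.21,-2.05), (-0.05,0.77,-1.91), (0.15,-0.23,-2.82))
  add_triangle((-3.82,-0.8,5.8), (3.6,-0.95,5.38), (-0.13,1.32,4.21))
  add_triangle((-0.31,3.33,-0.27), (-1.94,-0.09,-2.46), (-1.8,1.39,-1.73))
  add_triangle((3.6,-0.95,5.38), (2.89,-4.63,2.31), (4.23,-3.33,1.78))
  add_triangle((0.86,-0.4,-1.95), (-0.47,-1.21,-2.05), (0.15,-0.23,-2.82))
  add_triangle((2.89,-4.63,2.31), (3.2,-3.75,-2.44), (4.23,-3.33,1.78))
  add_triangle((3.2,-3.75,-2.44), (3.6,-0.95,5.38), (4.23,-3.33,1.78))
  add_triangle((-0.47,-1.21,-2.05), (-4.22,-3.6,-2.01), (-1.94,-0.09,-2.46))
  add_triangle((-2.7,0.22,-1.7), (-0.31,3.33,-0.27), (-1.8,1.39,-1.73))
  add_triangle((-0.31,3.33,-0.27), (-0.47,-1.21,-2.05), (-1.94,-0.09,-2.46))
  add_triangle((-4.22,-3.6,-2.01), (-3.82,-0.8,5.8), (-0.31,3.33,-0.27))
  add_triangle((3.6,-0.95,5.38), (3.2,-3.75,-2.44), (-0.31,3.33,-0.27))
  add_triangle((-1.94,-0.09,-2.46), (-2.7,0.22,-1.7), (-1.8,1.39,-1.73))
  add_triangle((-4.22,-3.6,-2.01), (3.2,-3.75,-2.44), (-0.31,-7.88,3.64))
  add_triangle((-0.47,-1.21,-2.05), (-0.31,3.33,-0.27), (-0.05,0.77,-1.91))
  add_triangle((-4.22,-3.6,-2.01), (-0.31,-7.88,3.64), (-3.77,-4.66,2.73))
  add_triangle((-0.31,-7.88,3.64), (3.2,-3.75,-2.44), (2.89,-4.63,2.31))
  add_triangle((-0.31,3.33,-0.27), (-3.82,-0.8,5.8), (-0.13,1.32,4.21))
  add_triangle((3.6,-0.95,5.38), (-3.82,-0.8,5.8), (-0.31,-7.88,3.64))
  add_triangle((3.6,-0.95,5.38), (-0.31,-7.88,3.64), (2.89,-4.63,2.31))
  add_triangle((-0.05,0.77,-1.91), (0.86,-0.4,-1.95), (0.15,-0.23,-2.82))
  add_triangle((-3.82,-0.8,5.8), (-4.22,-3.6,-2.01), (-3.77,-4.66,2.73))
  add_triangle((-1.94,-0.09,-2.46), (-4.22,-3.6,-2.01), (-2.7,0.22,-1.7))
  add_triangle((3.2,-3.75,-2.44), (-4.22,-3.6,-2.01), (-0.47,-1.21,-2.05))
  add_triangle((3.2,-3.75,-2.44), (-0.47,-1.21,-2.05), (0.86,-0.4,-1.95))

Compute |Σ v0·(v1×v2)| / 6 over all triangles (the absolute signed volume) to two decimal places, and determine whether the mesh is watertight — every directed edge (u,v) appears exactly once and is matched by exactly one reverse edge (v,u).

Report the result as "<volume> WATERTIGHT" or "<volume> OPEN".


Per-triangle v0·(v1×v2)/6:
  t1: +0.8198
  t2: +22.7072
  t3: +0.3263
  t4: +13.6560
  t5: +0.5388
  t6: +7.8698
  t7: +0.4362
  t8: +7.2357
  t9: +1.6756
  t10: +2.8840
  t11: +0.8455
  t12: +1.5250
  t13: +19.4744
  t14: +13.7386
  t15: +0.7596
  t16: +38.4954
  t17: +0.6233
  t18: +20.3942
  t19: +17.5869
  t20: +9.3083
  t21: +50.5270
  t22: +19.1182
  t23: +0.3119
  t24: +15.5642
  t25: +2.2703
  t26: +6.0669
  t27: +1.9961
Σ = +276.7550 → |volume| = 276.75

Directed edges: 81 total; 9 unmatched, e.g. (-0.31,3.33,-0.27)→(0.86,-0.4,-1.95) → open.

276.75 OPEN


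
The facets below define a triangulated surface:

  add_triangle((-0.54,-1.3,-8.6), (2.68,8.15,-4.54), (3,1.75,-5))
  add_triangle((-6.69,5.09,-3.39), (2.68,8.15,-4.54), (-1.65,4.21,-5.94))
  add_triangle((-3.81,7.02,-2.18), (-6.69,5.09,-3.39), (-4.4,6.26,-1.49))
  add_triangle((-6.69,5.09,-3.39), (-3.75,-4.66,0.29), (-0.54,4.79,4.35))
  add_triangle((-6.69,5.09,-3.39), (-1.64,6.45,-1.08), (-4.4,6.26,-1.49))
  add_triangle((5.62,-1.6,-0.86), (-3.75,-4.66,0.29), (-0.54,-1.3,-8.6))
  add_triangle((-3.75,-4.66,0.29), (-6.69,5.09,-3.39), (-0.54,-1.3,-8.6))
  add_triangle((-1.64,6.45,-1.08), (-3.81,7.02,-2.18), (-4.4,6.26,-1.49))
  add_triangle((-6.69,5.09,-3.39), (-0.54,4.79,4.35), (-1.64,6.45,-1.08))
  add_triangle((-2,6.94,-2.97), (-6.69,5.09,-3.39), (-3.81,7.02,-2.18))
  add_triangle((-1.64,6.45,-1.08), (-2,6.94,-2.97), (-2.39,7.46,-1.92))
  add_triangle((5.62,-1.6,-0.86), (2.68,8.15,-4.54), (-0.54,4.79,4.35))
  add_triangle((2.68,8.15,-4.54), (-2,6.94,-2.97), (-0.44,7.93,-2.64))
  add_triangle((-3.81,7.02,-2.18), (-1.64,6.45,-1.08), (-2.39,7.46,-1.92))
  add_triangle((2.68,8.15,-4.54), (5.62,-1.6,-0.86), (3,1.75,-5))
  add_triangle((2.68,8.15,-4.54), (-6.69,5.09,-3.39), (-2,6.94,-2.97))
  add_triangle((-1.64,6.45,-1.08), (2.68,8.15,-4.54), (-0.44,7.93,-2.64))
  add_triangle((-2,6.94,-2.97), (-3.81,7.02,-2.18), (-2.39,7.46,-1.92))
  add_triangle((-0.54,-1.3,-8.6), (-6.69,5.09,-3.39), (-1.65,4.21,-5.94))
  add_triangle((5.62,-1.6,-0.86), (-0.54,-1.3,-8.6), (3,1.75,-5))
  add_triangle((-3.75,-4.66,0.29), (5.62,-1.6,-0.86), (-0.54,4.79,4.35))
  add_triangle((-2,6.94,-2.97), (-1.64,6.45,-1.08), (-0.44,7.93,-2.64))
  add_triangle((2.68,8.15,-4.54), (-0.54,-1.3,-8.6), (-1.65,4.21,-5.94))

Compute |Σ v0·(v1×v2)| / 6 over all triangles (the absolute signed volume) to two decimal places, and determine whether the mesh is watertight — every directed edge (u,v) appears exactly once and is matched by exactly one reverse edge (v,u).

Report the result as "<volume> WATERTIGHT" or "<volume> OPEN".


Per-triangle v0·(v1×v2)/6:
  t1: +31.3228
  t2: +38.5539
  t3: +4.2083
  t4: +49.4272
  t5: -5.0985
  t6: +46.1947
  t7: +73.9293
  t8: +2.0709
  t9: +28.0350
  t10: +7.4841
  t11: +0.7888
  t12: +53.5607
  t13: +6.6295
  t14: +0.9279
  t15: +27.8364
  t16: +13.4046
  t17: +1.3228
  t18: +2.4013
  t19: +37.1666
  t20: +27.3616
  t21: +21.6612
  t22: +3.3957
  t23: +37.8822
Σ = +510.4669 → |volume| = 510.47

Directed edges: 69 total; 3 unmatched, e.g. (-0.54,4.79,4.35)→(-1.64,6.45,-1.08) → open.

510.47 OPEN


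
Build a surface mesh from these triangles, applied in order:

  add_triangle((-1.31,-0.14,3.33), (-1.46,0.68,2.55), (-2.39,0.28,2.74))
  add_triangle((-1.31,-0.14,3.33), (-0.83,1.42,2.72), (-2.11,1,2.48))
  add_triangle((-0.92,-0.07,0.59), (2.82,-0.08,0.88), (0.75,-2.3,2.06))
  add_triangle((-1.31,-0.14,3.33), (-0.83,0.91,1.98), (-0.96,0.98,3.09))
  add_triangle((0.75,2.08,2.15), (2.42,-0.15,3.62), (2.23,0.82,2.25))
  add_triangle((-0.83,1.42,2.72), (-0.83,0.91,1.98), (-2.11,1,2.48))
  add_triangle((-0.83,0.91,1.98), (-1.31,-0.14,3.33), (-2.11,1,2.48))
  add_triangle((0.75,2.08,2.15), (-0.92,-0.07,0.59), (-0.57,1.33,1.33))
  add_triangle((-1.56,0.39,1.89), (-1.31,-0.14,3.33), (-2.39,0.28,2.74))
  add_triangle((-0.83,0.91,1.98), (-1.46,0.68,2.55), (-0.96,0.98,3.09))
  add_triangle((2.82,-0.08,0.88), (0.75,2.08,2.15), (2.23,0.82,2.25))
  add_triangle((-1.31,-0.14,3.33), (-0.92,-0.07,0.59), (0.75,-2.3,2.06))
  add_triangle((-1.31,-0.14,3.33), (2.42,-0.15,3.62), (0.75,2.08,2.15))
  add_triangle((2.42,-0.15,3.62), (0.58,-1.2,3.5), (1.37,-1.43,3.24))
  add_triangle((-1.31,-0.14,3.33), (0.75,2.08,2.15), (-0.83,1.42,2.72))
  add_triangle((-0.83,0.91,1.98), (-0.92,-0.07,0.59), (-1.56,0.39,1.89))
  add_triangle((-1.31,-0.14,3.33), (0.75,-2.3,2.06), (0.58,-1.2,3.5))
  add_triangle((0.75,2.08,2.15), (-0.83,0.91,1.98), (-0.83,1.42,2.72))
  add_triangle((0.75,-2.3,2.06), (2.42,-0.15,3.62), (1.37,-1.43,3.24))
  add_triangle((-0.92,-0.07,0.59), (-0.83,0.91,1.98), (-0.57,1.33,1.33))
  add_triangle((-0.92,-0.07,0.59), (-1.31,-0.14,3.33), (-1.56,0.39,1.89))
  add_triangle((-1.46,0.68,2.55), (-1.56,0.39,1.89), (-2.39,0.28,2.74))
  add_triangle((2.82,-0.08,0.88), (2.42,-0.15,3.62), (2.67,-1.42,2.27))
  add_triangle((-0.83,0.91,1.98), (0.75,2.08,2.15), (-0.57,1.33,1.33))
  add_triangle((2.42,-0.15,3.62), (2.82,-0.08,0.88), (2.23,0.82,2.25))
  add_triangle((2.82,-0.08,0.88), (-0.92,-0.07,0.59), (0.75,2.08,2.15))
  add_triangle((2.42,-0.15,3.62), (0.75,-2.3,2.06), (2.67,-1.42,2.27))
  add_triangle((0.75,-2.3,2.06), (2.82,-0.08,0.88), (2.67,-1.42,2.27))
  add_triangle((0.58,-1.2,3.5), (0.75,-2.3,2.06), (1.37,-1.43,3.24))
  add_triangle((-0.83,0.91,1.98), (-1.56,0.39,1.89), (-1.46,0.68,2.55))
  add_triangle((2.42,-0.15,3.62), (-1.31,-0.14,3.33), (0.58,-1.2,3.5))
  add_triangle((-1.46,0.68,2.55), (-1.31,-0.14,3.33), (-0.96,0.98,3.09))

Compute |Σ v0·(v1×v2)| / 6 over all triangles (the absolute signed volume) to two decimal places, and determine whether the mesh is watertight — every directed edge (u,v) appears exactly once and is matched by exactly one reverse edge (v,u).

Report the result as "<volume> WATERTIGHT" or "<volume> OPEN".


19.92 WATERTIGHT

Per-triangle v0·(v1×v2)/6:
  t1: +0.4731
  t2: +1.1131
  t3: -0.8569
  t4: -0.1724
  t5: +1.3286
  t6: -0.0457
  t7: -0.5940
  t8: -0.2549
  t9: -0.1628
  t10: +0.1112
  t11: +0.7395
  t12: +0.8842
  t13: +4.6285
  t14: +0.8691
  t15: +1.0698
  t16: +0.0198
  t17: +1.4921
  t18: +0.0192
  t19: +0.5733
  t20: +0.1610
  t21: +0.1997
  t22: +0.0517
  t23: +1.7551
  t24: +0.3961
  t25: +1.2487
  t26: -0.9528
  t27: +2.0416
  t28: +0.3852
  t29: +0.6984
  t30: +0.0629
  t31: +2.2486
  t32: +0.3931
Σ = +19.9241 → |volume| = 19.92

Directed edges: 96 total, each appears once with its reverse present → watertight.


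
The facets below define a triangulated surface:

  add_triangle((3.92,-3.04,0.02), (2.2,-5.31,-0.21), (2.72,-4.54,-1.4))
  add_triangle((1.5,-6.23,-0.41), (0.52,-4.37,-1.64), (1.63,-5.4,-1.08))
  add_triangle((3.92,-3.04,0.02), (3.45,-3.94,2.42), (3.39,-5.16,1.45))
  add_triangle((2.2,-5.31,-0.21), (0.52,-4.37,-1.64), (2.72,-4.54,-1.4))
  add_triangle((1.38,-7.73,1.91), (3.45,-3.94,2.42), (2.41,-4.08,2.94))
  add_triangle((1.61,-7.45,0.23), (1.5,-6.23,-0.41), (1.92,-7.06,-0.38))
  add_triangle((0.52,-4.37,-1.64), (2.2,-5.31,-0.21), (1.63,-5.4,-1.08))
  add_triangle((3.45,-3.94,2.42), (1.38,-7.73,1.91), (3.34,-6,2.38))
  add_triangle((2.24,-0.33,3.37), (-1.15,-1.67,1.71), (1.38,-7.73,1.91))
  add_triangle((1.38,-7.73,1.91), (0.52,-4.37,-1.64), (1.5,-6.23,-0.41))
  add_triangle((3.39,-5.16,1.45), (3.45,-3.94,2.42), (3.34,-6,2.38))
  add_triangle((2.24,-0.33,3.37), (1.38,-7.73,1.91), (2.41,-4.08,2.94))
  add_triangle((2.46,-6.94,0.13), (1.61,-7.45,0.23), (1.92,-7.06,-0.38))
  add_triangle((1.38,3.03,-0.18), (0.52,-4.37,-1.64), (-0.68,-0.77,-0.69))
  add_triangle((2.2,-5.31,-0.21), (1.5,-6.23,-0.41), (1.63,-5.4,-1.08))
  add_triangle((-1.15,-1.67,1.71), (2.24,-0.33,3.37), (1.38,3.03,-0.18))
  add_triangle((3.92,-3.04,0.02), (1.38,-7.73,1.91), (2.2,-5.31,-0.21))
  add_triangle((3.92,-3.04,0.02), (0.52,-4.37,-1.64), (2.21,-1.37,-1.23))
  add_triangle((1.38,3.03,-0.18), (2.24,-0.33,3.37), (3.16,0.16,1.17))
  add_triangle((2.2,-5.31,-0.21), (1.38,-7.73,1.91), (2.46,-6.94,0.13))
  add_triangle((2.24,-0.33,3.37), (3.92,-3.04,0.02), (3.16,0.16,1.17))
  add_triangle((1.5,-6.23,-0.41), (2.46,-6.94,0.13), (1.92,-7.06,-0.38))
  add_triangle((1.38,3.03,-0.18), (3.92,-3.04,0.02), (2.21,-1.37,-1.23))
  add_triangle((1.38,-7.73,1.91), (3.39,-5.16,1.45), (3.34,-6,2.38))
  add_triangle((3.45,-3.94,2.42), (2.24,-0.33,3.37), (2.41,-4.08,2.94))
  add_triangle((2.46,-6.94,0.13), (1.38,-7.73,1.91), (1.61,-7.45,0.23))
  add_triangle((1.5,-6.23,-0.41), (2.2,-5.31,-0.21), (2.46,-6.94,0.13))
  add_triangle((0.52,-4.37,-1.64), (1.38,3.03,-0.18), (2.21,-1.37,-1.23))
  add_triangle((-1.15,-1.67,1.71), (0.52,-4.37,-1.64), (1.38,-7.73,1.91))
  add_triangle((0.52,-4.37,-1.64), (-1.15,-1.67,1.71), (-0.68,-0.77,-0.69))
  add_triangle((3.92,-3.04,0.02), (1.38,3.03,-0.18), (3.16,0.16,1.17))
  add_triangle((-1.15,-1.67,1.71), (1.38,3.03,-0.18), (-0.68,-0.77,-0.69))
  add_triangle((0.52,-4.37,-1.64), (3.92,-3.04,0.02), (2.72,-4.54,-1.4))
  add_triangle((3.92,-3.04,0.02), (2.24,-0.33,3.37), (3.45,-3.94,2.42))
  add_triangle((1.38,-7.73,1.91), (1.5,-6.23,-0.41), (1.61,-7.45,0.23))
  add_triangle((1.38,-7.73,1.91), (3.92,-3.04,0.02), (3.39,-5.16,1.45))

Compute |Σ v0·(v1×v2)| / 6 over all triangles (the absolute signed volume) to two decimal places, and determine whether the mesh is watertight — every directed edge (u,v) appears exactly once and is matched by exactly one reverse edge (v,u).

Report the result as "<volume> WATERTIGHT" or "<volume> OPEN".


81.41 WATERTIGHT

Per-triangle v0·(v1×v2)/6:
  t1: +2.9777
  t2: +0.8636
  t3: +2.7890
  t4: +2.4833
  t5: +3.7023
  t6: +0.1808
  t7: -0.2011
  t8: +1.0524
  t9: +9.7808
  t10: +2.0122
  t11: +1.1937
  t12: +1.6959
  t13: +0.6717
  t14: +1.2486
  t15: +0.7411
  t16: +2.6032
  t17: +5.4431
  t18: +3.5859
  t19: +3.7995
  t20: +0.1620
  t21: +4.6676
  t22: -0.0648
  t23: +3.2831
  t24: +2.3429
  t25: +2.9741
  t26: +1.9623
  t27: +0.4471
  t28: +1.0562
  t29: +5.5091
  t30: +1.7072
  t31: +3.4100
  t32: +0.4126
  t33: -1.0557
  t34: +4.9832
  t35: -0.1016
  t36: +3.0871
Σ = +81.4061 → |volume| = 81.41

Directed edges: 108 total, each appears once with its reverse present → watertight.


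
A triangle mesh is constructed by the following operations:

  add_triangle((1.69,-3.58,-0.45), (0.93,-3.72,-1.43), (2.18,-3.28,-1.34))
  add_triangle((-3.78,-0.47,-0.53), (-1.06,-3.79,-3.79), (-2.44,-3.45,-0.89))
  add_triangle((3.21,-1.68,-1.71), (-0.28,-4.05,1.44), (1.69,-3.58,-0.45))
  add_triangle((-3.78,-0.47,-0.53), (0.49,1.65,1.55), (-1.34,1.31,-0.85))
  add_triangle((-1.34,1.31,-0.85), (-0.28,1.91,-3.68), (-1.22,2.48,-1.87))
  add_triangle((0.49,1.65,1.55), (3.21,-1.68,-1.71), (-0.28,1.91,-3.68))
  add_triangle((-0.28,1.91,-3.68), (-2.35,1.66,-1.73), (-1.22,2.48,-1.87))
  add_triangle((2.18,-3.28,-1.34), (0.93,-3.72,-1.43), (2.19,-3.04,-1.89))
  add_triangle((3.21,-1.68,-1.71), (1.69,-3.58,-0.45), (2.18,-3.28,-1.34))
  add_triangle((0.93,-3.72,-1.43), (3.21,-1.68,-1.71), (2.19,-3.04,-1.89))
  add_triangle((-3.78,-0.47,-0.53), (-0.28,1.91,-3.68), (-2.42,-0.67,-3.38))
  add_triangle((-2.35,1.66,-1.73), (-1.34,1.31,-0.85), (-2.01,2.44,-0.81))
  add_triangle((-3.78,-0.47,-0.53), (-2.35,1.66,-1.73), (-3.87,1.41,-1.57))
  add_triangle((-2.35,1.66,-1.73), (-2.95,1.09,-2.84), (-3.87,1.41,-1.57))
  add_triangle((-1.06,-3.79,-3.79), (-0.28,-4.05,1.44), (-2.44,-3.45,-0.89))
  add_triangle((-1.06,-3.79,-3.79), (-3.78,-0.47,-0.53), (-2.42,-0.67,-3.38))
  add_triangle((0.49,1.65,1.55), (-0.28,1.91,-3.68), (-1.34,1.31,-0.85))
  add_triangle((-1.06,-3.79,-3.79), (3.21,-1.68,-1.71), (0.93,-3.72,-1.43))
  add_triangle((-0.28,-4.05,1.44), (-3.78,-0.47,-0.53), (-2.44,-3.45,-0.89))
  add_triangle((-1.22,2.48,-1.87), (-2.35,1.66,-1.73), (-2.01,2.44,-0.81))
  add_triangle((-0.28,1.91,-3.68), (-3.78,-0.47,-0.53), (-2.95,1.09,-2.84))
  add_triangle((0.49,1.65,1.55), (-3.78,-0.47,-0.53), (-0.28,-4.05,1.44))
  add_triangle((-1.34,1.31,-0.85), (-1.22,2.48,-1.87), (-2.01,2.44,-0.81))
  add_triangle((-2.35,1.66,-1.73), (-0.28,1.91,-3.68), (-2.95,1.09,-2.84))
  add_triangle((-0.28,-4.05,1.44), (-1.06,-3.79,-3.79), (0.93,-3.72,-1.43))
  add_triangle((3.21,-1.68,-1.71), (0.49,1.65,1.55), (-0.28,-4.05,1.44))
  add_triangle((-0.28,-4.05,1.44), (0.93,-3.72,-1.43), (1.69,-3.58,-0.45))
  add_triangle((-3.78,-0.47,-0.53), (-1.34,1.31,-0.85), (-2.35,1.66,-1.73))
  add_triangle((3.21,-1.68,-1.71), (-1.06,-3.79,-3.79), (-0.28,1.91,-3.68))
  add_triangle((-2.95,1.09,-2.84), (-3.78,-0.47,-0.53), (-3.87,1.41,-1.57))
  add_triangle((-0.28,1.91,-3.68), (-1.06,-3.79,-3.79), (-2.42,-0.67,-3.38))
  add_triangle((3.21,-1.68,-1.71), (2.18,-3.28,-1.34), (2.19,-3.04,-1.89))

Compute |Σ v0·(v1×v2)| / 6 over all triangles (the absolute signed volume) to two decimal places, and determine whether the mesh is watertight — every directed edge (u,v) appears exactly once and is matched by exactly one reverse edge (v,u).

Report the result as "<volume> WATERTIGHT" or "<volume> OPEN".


Per-triangle v0·(v1×v2)/6:
  t1: +0.8200
  t2: +5.9559
  t3: +0.8506
  t4: +2.0409
  t5: -0.6064
  t6: +5.6142
  t7: +1.5500
  t8: +0.5381
  t9: +0.7730
  t10: -0.3044
  t11: +4.5721
  t12: -0.0408
  t13: -0.4051
  t14: +0.8443
  t15: +6.4943
  t16: +6.1610
  t17: +2.1182
  t18: +5.3603
  t19: +4.3183
  t20: +0.8128
  t21: +0.3685
  t22: +5.2279
  t23: -0.2500
  t24: +1.8004
  t25: +5.5997
  t26: +5.3826
  t27: +2.2193
  t28: +0.4885
  t29: +13.0091
  t30: +1.9480
  t31: +6.4896
  t32: +0.6468
Σ = +90.3979 → |volume| = 90.40

Directed edges: 96 total, each appears once with its reverse present → watertight.

90.40 WATERTIGHT


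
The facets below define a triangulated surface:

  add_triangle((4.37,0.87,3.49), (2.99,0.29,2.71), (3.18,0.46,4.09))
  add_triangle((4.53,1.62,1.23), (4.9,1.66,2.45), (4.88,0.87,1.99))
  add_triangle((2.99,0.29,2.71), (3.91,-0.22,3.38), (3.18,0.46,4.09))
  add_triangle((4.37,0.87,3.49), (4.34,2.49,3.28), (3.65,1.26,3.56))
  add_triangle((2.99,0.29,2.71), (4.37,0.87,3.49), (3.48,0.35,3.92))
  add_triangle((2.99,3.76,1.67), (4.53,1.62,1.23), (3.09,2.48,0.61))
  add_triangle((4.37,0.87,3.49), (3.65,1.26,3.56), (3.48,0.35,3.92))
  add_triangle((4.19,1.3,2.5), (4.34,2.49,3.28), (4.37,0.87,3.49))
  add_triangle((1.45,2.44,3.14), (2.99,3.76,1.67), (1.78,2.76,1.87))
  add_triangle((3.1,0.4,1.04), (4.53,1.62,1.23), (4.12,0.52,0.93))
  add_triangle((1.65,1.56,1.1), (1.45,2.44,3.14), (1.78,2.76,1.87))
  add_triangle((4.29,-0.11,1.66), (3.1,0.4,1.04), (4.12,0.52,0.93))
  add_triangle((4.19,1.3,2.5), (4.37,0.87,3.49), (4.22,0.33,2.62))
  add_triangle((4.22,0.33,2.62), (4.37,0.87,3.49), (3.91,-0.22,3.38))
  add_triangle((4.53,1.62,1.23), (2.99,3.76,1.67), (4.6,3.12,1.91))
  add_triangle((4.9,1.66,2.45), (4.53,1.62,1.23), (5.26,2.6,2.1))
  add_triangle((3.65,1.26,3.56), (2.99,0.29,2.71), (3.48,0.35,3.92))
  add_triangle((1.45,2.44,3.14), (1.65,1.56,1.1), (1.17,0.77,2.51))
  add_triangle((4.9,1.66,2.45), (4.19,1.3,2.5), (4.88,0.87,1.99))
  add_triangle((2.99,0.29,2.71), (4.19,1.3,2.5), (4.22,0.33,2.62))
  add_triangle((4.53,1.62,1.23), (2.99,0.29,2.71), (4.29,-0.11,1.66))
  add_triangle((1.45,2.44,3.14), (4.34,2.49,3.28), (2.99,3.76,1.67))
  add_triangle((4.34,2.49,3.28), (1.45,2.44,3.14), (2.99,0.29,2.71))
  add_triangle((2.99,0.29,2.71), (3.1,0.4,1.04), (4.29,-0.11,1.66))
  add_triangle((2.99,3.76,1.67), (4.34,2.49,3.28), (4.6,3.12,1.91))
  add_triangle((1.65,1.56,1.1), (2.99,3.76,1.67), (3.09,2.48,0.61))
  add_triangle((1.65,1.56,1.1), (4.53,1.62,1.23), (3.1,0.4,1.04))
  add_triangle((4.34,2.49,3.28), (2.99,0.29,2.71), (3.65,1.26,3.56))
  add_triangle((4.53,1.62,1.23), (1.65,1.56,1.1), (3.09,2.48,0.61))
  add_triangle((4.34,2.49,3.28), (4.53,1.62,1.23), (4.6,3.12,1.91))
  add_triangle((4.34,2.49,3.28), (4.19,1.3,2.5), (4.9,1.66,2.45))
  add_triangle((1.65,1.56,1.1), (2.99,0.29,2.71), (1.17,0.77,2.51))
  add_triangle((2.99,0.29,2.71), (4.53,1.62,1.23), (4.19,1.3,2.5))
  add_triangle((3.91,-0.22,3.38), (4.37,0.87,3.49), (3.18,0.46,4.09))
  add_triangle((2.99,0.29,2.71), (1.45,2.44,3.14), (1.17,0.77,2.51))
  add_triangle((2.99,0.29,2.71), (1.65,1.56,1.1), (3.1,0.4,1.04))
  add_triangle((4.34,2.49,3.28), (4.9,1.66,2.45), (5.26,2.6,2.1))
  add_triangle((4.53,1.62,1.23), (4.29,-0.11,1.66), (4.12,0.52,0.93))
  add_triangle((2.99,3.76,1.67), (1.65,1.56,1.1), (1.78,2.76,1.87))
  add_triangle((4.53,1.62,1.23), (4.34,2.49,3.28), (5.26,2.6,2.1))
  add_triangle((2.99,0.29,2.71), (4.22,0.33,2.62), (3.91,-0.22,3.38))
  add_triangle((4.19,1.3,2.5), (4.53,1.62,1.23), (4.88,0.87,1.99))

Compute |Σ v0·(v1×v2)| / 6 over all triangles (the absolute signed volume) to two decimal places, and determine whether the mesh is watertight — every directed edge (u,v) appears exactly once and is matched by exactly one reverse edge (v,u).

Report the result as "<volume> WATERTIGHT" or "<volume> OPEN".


14.32 WATERTIGHT

Per-triangle v0·(v1×v2)/6:
  t1: -0.3041
  t2: +0.6934
  t3: -0.3483
  t4: +0.8361
  t5: +0.1732
  t6: +1.3561
  t7: +0.6042
  t8: +0.9390
  t9: +0.3366
  t10: -0.2437
  t11: -0.4428
  t12: -0.1564
  t13: +0.5690
  t14: +0.6412
  t15: +0.3872
  t16: +0.6545
  t17: -0.3442
  t18: -0.7095
  t19: +0.3030
  t20: -0.5878
  t21: +2.0649
  t22: +3.7090
  t23: +2.6314
  t24: -0.5743
  t25: +2.1116
  t26: -0.4113
  t27: -0.4940
  t28: -0.5547
  t29: -0.8445
  t30: +1.8722
  t31: +0.4456
  t32: -1.1407
  t33: +0.5172
  t34: +1.0950
  t35: +1.0636
  t36: -1.2151
  t37: +1.1829
  t38: +0.5906
  t39: -0.2711
  t40: -0.6650
  t41: -0.3533
  t42: -0.8005
Σ = +14.3161 → |volume| = 14.32

Directed edges: 126 total, each appears once with its reverse present → watertight.


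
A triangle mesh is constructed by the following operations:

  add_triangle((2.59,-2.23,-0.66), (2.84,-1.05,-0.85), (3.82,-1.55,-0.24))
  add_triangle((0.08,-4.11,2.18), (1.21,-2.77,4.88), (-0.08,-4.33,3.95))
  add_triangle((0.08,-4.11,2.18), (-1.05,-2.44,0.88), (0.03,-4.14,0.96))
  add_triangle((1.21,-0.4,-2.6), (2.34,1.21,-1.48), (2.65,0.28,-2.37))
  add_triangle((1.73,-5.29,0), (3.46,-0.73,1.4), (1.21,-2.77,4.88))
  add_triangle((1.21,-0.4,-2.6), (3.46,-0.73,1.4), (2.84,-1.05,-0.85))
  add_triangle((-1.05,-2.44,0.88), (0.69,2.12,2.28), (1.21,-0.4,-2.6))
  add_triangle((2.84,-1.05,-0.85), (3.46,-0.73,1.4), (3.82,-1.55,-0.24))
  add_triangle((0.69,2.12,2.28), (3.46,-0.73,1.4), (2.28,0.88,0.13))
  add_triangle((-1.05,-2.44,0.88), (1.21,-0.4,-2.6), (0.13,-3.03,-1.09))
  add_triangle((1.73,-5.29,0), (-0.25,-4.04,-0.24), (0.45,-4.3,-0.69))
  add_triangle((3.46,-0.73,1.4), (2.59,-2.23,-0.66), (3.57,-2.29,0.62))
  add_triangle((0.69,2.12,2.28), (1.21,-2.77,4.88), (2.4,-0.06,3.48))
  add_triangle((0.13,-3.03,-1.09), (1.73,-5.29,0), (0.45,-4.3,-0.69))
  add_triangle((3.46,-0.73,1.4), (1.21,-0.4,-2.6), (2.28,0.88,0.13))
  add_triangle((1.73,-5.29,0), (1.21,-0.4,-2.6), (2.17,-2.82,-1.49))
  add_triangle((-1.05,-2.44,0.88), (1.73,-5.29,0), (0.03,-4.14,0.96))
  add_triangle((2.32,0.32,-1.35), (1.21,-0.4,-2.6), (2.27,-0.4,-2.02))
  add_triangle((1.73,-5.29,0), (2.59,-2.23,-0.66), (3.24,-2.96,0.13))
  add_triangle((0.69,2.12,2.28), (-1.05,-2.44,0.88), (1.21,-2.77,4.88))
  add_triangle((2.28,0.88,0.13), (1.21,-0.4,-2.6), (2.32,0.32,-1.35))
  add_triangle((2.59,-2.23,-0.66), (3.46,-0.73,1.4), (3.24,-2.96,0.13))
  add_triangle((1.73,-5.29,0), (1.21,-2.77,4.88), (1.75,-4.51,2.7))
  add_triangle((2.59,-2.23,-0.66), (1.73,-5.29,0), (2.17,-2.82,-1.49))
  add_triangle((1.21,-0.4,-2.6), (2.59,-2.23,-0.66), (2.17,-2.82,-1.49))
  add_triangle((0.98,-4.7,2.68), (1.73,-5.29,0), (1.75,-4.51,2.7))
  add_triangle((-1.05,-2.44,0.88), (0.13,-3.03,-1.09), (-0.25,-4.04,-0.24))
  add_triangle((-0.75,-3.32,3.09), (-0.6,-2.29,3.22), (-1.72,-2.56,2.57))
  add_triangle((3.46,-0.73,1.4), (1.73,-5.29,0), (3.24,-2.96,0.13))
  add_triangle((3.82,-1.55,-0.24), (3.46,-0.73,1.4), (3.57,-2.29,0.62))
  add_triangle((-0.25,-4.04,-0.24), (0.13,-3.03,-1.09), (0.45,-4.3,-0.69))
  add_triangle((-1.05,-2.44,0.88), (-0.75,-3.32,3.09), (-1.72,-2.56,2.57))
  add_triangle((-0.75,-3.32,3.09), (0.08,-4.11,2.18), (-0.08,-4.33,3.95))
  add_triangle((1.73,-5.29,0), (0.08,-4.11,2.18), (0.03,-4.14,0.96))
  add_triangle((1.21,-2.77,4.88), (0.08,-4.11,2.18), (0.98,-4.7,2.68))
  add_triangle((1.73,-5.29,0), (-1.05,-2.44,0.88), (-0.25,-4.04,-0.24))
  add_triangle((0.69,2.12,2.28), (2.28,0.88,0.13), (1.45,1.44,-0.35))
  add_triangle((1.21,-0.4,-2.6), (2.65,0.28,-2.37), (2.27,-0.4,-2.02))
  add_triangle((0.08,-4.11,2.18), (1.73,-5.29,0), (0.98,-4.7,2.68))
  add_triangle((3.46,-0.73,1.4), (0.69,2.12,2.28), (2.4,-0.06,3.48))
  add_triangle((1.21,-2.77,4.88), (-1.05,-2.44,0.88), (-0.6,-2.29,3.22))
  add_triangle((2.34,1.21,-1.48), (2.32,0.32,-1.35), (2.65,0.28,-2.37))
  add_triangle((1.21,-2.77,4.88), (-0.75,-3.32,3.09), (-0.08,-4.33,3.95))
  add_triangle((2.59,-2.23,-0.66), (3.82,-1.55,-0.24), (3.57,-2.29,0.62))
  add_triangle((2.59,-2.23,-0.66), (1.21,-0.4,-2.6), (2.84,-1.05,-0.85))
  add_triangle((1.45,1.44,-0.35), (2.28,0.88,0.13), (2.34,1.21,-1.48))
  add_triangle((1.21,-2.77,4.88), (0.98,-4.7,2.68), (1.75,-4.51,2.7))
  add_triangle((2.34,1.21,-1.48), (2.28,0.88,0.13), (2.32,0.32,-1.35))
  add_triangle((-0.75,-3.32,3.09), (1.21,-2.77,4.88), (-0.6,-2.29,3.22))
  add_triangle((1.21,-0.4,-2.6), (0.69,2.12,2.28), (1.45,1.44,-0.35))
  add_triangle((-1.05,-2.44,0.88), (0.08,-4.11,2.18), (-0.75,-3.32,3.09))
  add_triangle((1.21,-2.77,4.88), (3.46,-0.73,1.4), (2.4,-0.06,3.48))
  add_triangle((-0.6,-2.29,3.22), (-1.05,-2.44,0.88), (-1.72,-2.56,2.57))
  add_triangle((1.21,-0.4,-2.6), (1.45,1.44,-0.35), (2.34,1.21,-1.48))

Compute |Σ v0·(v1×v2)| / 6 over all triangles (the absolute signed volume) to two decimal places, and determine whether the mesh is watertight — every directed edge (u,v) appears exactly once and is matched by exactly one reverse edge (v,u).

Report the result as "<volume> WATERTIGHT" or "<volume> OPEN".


68.03 OPEN

Per-triangle v0·(v1×v2)/6:
  t1: +0.5365
  t2: +1.6931
  t3: +0.9148
  t4: +0.5026
  t5: +13.4842
  t6: +0.6364
  t7: -1.4632
  t8: +0.3935
  t9: +2.6058
  t10: +0.3734
  t11: +0.7535
  t12: -0.7132
  t13: +4.0742
  t14: +0.3952
  t15: +2.4911
  t16: +1.4426
  t17: +0.5369
  t18: -0.3695
  t19: +1.5353
  t20: +3.3248
  t21: -0.0953
  t22: +1.0956
  t23: -0.4596
  t24: +1.7183
  t25: +1.2010
  t26: +1.9760
  t27: +0.3317
  t28: +0.6792
  t29: +2.4352
  t30: +1.2287
  t31: +0.3459
  t32: +0.9304
  t33: +0.7730
  t34: +1.4747
  t35: +1.9278
  t36: +1.6101
  t37: +1.0544
  t38: +0.4313
  t39: +1.9162
  t40: +2.7628
  t41: -1.7303
  t42: +0.2880
  t43: +1.2253
  t44: +0.9002
  t45: +1.3452
  t46: +0.4893
  t47: +2.0296
  t48: +0.5256
  t49: +1.2111
  t50: -0.1467
  t51: +1.2303
  t52: +4.7684
  t53: -0.8602
  t54: +0.2670
Σ = +68.0284 → |volume| = 68.03

Directed edges: 162 total; 6 unmatched, e.g. (1.21,-0.4,-2.6)→(0.13,-3.03,-1.09) → open.
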